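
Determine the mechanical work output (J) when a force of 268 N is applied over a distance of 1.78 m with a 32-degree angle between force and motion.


W = F * d * cos(theta)
theta = 32 deg = 0.5585 rad
cos(theta) = 0.8480
W = 268 * 1.78 * 0.8480
W = 404.5529


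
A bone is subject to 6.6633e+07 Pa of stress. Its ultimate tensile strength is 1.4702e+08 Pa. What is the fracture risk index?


FRI = applied / ultimate
FRI = 6.6633e+07 / 1.4702e+08
FRI = 0.4532


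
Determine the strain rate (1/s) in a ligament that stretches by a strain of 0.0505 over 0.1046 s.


strain_rate = delta_strain / delta_t
strain_rate = 0.0505 / 0.1046
strain_rate = 0.4828


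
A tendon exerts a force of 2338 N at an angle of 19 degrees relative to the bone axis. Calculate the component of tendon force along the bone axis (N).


F_eff = F_tendon * cos(theta)
theta = 19 deg = 0.3316 rad
cos(theta) = 0.9455
F_eff = 2338 * 0.9455
F_eff = 2210.6224


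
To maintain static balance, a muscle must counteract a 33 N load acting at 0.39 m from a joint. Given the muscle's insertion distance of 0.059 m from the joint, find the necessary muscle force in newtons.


F_muscle = W * d_load / d_muscle
F_muscle = 33 * 0.39 / 0.059
Numerator = 12.8700
F_muscle = 218.1356


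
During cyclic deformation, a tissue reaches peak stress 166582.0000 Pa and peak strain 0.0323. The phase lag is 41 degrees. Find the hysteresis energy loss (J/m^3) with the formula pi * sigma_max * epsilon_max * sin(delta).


E_loss = pi * sigma_max * epsilon_max * sin(delta)
delta = 41 deg = 0.7156 rad
sin(delta) = 0.6561
E_loss = pi * 166582.0000 * 0.0323 * 0.6561
E_loss = 11089.7916


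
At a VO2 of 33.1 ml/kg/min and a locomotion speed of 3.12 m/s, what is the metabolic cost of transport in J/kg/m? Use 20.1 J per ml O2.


Power per kg = VO2 * 20.1 / 60
Power per kg = 33.1 * 20.1 / 60 = 11.0885 W/kg
Cost = power_per_kg / speed
Cost = 11.0885 / 3.12
Cost = 3.5540


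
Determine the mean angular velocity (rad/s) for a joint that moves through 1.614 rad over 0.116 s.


omega = delta_theta / delta_t
omega = 1.614 / 0.116
omega = 13.9138


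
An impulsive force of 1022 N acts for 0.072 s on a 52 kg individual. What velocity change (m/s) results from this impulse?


J = F * dt = 1022 * 0.072 = 73.5840 N*s
delta_v = J / m
delta_v = 73.5840 / 52
delta_v = 1.4151


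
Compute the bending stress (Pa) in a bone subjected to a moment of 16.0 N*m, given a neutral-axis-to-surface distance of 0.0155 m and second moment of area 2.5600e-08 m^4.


sigma = M * c / I
sigma = 16.0 * 0.0155 / 2.5600e-08
M * c = 0.2480
sigma = 9.6875e+06


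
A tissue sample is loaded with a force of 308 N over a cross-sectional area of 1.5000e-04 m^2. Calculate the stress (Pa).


stress = F / A
stress = 308 / 1.5000e-04
stress = 2.0533e+06


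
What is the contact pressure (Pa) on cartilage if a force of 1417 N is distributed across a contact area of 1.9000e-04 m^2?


P = F / A
P = 1417 / 1.9000e-04
P = 7.4579e+06


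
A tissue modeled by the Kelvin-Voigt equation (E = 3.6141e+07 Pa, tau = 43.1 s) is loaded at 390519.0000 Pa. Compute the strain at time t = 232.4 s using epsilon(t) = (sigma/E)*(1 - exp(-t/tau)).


epsilon(t) = (sigma/E) * (1 - exp(-t/tau))
sigma/E = 390519.0000 / 3.6141e+07 = 0.0108
exp(-t/tau) = exp(-232.4 / 43.1) = 0.0046
epsilon = 0.0108 * (1 - 0.0046)
epsilon = 0.0108


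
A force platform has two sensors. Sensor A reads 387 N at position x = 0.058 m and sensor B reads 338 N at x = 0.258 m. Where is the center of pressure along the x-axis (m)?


COP_x = (F1*x1 + F2*x2) / (F1 + F2)
COP_x = (387*0.058 + 338*0.258) / (387 + 338)
Numerator = 109.6500
Denominator = 725
COP_x = 0.1512


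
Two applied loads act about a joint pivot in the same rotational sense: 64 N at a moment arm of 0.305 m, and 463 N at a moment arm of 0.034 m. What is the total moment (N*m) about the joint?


M = F1 * d1 + F2 * d2
M = 64 * 0.305 + 463 * 0.034
M = 19.5200 + 15.7420
M = 35.2620


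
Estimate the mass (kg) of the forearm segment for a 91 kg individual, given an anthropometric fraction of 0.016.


m_segment = body_mass * fraction
m_segment = 91 * 0.016
m_segment = 1.4560


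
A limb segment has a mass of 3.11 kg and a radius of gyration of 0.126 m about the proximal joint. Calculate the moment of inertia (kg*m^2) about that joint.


I = m * k^2
I = 3.11 * 0.126^2
k^2 = 0.0159
I = 0.0494


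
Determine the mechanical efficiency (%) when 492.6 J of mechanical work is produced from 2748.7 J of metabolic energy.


eta = (W_mech / E_meta) * 100
eta = (492.6 / 2748.7) * 100
ratio = 0.1792
eta = 17.9212


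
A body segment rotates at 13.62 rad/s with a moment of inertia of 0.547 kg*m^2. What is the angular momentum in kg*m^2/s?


L = I * omega
L = 0.547 * 13.62
L = 7.4501


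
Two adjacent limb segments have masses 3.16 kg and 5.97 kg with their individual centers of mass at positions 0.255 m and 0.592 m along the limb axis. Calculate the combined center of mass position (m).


COM = (m1*x1 + m2*x2) / (m1 + m2)
COM = (3.16*0.255 + 5.97*0.592) / (3.16 + 5.97)
Numerator = 4.3400
Denominator = 9.1300
COM = 0.4754


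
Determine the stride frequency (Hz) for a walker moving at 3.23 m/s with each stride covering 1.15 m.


f = v / stride_length
f = 3.23 / 1.15
f = 2.8087


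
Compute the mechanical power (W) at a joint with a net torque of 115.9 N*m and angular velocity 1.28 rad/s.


P = M * omega
P = 115.9 * 1.28
P = 148.3520


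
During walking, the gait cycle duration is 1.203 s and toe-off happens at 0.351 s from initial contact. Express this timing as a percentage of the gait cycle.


pct = (event_time / cycle_time) * 100
pct = (0.351 / 1.203) * 100
ratio = 0.2918
pct = 29.1771


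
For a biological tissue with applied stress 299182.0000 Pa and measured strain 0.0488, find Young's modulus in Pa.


E = stress / strain
E = 299182.0000 / 0.0488
E = 6.1308e+06


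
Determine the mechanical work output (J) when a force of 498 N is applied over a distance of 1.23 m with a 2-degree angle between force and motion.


W = F * d * cos(theta)
theta = 2 deg = 0.0349 rad
cos(theta) = 0.9994
W = 498 * 1.23 * 0.9994
W = 612.1669


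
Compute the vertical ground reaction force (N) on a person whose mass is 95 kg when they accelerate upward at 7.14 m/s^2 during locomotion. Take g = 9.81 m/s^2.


GRF = m * (g + a)
GRF = 95 * (9.81 + 7.14)
GRF = 95 * 16.9500
GRF = 1610.2500


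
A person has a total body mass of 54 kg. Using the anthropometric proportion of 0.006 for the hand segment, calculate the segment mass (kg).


m_segment = body_mass * fraction
m_segment = 54 * 0.006
m_segment = 0.3240


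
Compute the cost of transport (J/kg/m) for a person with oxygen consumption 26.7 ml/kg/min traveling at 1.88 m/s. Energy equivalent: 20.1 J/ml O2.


Power per kg = VO2 * 20.1 / 60
Power per kg = 26.7 * 20.1 / 60 = 8.9445 W/kg
Cost = power_per_kg / speed
Cost = 8.9445 / 1.88
Cost = 4.7577


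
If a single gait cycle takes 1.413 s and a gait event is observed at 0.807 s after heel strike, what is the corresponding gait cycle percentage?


pct = (event_time / cycle_time) * 100
pct = (0.807 / 1.413) * 100
ratio = 0.5711
pct = 57.1125


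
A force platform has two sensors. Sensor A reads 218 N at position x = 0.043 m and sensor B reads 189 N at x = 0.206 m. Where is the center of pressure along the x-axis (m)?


COP_x = (F1*x1 + F2*x2) / (F1 + F2)
COP_x = (218*0.043 + 189*0.206) / (218 + 189)
Numerator = 48.3080
Denominator = 407
COP_x = 0.1187


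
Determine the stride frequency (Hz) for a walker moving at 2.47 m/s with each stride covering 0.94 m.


f = v / stride_length
f = 2.47 / 0.94
f = 2.6277


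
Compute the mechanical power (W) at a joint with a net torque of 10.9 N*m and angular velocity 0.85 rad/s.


P = M * omega
P = 10.9 * 0.85
P = 9.2650


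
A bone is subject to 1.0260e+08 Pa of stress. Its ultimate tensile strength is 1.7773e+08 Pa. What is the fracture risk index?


FRI = applied / ultimate
FRI = 1.0260e+08 / 1.7773e+08
FRI = 0.5773


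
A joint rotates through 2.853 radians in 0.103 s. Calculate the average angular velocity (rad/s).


omega = delta_theta / delta_t
omega = 2.853 / 0.103
omega = 27.6990


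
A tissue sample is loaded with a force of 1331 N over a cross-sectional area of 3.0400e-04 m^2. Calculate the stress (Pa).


stress = F / A
stress = 1331 / 3.0400e-04
stress = 4.3783e+06


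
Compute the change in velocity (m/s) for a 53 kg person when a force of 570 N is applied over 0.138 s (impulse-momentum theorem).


J = F * dt = 570 * 0.138 = 78.6600 N*s
delta_v = J / m
delta_v = 78.6600 / 53
delta_v = 1.4842


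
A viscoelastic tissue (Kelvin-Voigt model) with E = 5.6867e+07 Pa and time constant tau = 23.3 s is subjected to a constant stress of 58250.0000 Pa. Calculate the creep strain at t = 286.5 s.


epsilon(t) = (sigma/E) * (1 - exp(-t/tau))
sigma/E = 58250.0000 / 5.6867e+07 = 0.0010
exp(-t/tau) = exp(-286.5 / 23.3) = 4.5694e-06
epsilon = 0.0010 * (1 - 4.5694e-06)
epsilon = 0.0010


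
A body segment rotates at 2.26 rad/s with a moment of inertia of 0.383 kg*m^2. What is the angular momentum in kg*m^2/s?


L = I * omega
L = 0.383 * 2.26
L = 0.8656


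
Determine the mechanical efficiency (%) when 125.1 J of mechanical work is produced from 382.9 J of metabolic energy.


eta = (W_mech / E_meta) * 100
eta = (125.1 / 382.9) * 100
ratio = 0.3267
eta = 32.6717


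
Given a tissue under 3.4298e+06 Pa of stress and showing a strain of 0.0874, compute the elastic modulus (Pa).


E = stress / strain
E = 3.4298e+06 / 0.0874
E = 3.9243e+07


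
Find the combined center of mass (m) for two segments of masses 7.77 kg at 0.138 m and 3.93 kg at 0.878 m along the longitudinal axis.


COM = (m1*x1 + m2*x2) / (m1 + m2)
COM = (7.77*0.138 + 3.93*0.878) / (7.77 + 3.93)
Numerator = 4.5228
Denominator = 11.7000
COM = 0.3866


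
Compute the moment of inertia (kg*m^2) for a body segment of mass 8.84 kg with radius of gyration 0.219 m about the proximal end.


I = m * k^2
I = 8.84 * 0.219^2
k^2 = 0.0480
I = 0.4240


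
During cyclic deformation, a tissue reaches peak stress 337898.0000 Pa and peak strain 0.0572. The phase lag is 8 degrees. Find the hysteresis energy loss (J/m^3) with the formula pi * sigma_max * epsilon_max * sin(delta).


E_loss = pi * sigma_max * epsilon_max * sin(delta)
delta = 8 deg = 0.1396 rad
sin(delta) = 0.1392
E_loss = pi * 337898.0000 * 0.0572 * 0.1392
E_loss = 8450.5860


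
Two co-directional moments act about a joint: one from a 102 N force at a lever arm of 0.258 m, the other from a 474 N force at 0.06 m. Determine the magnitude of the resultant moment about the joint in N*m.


M = F1 * d1 + F2 * d2
M = 102 * 0.258 + 474 * 0.06
M = 26.3160 + 28.4400
M = 54.7560


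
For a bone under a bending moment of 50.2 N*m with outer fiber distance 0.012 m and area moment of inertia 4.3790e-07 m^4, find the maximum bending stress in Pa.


sigma = M * c / I
sigma = 50.2 * 0.012 / 4.3790e-07
M * c = 0.6024
sigma = 1.3757e+06


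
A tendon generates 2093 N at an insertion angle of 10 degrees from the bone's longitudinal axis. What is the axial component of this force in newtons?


F_eff = F_tendon * cos(theta)
theta = 10 deg = 0.1745 rad
cos(theta) = 0.9848
F_eff = 2093 * 0.9848
F_eff = 2061.2026


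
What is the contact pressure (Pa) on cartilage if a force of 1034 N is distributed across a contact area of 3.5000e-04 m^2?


P = F / A
P = 1034 / 3.5000e-04
P = 2.9543e+06


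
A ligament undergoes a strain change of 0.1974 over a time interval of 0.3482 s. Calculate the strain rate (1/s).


strain_rate = delta_strain / delta_t
strain_rate = 0.1974 / 0.3482
strain_rate = 0.5669


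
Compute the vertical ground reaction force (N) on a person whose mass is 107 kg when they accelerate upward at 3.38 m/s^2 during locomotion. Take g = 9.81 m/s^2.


GRF = m * (g + a)
GRF = 107 * (9.81 + 3.38)
GRF = 107 * 13.1900
GRF = 1411.3300


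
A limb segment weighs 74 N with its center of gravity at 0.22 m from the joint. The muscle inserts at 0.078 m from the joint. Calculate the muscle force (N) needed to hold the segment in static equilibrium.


F_muscle = W * d_load / d_muscle
F_muscle = 74 * 0.22 / 0.078
Numerator = 16.2800
F_muscle = 208.7179


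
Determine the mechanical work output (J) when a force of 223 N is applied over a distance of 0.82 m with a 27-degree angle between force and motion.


W = F * d * cos(theta)
theta = 27 deg = 0.4712 rad
cos(theta) = 0.8910
W = 223 * 0.82 * 0.8910
W = 162.9295


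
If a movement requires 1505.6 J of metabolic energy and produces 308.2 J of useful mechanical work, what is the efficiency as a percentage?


eta = (W_mech / E_meta) * 100
eta = (308.2 / 1505.6) * 100
ratio = 0.2047
eta = 20.4702


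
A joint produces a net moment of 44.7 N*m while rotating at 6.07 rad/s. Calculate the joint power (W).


P = M * omega
P = 44.7 * 6.07
P = 271.3290


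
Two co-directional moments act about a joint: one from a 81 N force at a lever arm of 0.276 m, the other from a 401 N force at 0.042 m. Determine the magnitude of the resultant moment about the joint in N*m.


M = F1 * d1 + F2 * d2
M = 81 * 0.276 + 401 * 0.042
M = 22.3560 + 16.8420
M = 39.1980


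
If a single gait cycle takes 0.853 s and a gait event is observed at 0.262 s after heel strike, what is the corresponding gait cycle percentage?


pct = (event_time / cycle_time) * 100
pct = (0.262 / 0.853) * 100
ratio = 0.3072
pct = 30.7151


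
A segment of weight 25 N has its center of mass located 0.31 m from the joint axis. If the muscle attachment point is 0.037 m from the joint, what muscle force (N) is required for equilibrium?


F_muscle = W * d_load / d_muscle
F_muscle = 25 * 0.31 / 0.037
Numerator = 7.7500
F_muscle = 209.4595


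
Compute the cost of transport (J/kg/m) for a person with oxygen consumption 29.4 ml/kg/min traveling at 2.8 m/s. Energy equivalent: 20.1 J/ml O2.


Power per kg = VO2 * 20.1 / 60
Power per kg = 29.4 * 20.1 / 60 = 9.8490 W/kg
Cost = power_per_kg / speed
Cost = 9.8490 / 2.8
Cost = 3.5175


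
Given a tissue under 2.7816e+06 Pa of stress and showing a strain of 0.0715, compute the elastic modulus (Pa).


E = stress / strain
E = 2.7816e+06 / 0.0715
E = 3.8903e+07


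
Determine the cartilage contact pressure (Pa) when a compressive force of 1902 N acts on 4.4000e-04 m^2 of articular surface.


P = F / A
P = 1902 / 4.4000e-04
P = 4.3227e+06


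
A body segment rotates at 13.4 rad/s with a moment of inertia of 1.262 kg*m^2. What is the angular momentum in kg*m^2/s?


L = I * omega
L = 1.262 * 13.4
L = 16.9108


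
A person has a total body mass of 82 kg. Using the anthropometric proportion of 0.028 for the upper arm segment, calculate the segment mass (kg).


m_segment = body_mass * fraction
m_segment = 82 * 0.028
m_segment = 2.2960


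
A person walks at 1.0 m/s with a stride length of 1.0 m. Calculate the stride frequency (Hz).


f = v / stride_length
f = 1.0 / 1.0
f = 1.0000


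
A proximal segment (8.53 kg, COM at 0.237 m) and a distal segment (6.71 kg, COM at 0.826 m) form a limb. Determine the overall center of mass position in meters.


COM = (m1*x1 + m2*x2) / (m1 + m2)
COM = (8.53*0.237 + 6.71*0.826) / (8.53 + 6.71)
Numerator = 7.5641
Denominator = 15.2400
COM = 0.4963


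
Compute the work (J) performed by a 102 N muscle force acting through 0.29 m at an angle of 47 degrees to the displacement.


W = F * d * cos(theta)
theta = 47 deg = 0.8203 rad
cos(theta) = 0.6820
W = 102 * 0.29 * 0.6820
W = 20.1735


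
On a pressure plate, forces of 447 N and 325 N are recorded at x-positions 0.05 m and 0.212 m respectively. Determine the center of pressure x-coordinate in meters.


COP_x = (F1*x1 + F2*x2) / (F1 + F2)
COP_x = (447*0.05 + 325*0.212) / (447 + 325)
Numerator = 91.2500
Denominator = 772
COP_x = 0.1182


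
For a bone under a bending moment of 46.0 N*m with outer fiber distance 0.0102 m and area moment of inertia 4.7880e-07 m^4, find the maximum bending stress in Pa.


sigma = M * c / I
sigma = 46.0 * 0.0102 / 4.7880e-07
M * c = 0.4692
sigma = 979949.8747


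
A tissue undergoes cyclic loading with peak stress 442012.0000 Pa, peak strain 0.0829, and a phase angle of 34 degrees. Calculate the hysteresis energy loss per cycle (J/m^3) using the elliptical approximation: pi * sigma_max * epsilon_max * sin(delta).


E_loss = pi * sigma_max * epsilon_max * sin(delta)
delta = 34 deg = 0.5934 rad
sin(delta) = 0.5592
E_loss = pi * 442012.0000 * 0.0829 * 0.5592
E_loss = 64372.4613


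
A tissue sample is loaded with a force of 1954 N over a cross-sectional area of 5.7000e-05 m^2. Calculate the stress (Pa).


stress = F / A
stress = 1954 / 5.7000e-05
stress = 3.4281e+07


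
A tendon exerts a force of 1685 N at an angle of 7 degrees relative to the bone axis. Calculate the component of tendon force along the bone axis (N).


F_eff = F_tendon * cos(theta)
theta = 7 deg = 0.1222 rad
cos(theta) = 0.9925
F_eff = 1685 * 0.9925
F_eff = 1672.4403


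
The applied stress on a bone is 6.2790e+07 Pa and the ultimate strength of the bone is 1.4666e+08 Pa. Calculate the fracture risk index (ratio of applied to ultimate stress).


FRI = applied / ultimate
FRI = 6.2790e+07 / 1.4666e+08
FRI = 0.4281


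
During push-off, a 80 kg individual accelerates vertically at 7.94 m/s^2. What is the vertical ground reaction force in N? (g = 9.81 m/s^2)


GRF = m * (g + a)
GRF = 80 * (9.81 + 7.94)
GRF = 80 * 17.7500
GRF = 1420.0000


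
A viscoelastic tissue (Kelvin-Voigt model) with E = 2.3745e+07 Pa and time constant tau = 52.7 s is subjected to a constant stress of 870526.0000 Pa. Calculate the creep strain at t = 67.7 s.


epsilon(t) = (sigma/E) * (1 - exp(-t/tau))
sigma/E = 870526.0000 / 2.3745e+07 = 0.0367
exp(-t/tau) = exp(-67.7 / 52.7) = 0.2768
epsilon = 0.0367 * (1 - 0.2768)
epsilon = 0.0265


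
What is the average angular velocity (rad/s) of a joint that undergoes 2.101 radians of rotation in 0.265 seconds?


omega = delta_theta / delta_t
omega = 2.101 / 0.265
omega = 7.9283


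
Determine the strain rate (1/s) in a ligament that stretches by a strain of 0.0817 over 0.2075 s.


strain_rate = delta_strain / delta_t
strain_rate = 0.0817 / 0.2075
strain_rate = 0.3937


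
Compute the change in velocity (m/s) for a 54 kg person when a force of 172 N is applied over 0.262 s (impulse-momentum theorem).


J = F * dt = 172 * 0.262 = 45.0640 N*s
delta_v = J / m
delta_v = 45.0640 / 54
delta_v = 0.8345


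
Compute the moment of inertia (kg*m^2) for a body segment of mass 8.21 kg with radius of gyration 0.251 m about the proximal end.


I = m * k^2
I = 8.21 * 0.251^2
k^2 = 0.0630
I = 0.5172


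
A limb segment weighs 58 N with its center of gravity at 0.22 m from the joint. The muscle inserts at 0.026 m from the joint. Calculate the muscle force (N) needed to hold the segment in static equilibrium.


F_muscle = W * d_load / d_muscle
F_muscle = 58 * 0.22 / 0.026
Numerator = 12.7600
F_muscle = 490.7692


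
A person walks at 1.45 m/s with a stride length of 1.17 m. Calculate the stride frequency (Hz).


f = v / stride_length
f = 1.45 / 1.17
f = 1.2393


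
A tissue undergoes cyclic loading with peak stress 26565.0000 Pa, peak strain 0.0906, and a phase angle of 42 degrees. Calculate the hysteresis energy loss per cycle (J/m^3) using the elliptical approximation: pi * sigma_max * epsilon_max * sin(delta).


E_loss = pi * sigma_max * epsilon_max * sin(delta)
delta = 42 deg = 0.7330 rad
sin(delta) = 0.6691
E_loss = pi * 26565.0000 * 0.0906 * 0.6691
E_loss = 5059.3973


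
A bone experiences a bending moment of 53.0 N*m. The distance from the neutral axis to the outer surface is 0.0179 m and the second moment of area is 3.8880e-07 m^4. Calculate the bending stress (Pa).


sigma = M * c / I
sigma = 53.0 * 0.0179 / 3.8880e-07
M * c = 0.9487
sigma = 2.4401e+06


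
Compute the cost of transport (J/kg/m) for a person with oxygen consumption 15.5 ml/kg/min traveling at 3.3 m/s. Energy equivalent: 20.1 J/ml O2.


Power per kg = VO2 * 20.1 / 60
Power per kg = 15.5 * 20.1 / 60 = 5.1925 W/kg
Cost = power_per_kg / speed
Cost = 5.1925 / 3.3
Cost = 1.5735


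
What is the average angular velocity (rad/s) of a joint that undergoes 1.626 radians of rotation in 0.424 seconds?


omega = delta_theta / delta_t
omega = 1.626 / 0.424
omega = 3.8349


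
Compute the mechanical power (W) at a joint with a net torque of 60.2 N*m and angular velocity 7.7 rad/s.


P = M * omega
P = 60.2 * 7.7
P = 463.5400


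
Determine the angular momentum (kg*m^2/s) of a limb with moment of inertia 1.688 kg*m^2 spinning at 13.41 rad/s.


L = I * omega
L = 1.688 * 13.41
L = 22.6361


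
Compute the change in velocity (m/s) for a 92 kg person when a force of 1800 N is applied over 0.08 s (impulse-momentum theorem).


J = F * dt = 1800 * 0.08 = 144.0000 N*s
delta_v = J / m
delta_v = 144.0000 / 92
delta_v = 1.5652


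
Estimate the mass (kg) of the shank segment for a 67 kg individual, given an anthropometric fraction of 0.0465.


m_segment = body_mass * fraction
m_segment = 67 * 0.0465
m_segment = 3.1155


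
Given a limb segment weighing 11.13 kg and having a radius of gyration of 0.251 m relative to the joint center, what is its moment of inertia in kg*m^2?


I = m * k^2
I = 11.13 * 0.251^2
k^2 = 0.0630
I = 0.7012


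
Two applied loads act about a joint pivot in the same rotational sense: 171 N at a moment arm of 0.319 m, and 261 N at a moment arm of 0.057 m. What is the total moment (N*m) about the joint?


M = F1 * d1 + F2 * d2
M = 171 * 0.319 + 261 * 0.057
M = 54.5490 + 14.8770
M = 69.4260


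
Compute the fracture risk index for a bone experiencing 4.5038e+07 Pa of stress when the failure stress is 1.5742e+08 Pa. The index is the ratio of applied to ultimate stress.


FRI = applied / ultimate
FRI = 4.5038e+07 / 1.5742e+08
FRI = 0.2861


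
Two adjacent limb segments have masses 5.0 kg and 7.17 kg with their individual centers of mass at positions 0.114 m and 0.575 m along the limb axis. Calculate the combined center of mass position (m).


COM = (m1*x1 + m2*x2) / (m1 + m2)
COM = (5.0*0.114 + 7.17*0.575) / (5.0 + 7.17)
Numerator = 4.6928
Denominator = 12.1700
COM = 0.3856


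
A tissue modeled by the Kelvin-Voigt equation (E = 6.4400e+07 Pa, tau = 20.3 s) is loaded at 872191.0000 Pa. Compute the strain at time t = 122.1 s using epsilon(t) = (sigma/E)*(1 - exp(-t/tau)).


epsilon(t) = (sigma/E) * (1 - exp(-t/tau))
sigma/E = 872191.0000 / 6.4400e+07 = 0.0135
exp(-t/tau) = exp(-122.1 / 20.3) = 0.0024
epsilon = 0.0135 * (1 - 0.0024)
epsilon = 0.0135


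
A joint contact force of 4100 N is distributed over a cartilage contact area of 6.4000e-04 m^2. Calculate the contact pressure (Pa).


P = F / A
P = 4100 / 6.4000e-04
P = 6.4062e+06


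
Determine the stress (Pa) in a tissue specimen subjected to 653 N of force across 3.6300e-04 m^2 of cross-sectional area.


stress = F / A
stress = 653 / 3.6300e-04
stress = 1.7989e+06


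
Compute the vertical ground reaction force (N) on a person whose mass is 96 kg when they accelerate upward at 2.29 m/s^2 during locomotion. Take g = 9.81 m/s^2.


GRF = m * (g + a)
GRF = 96 * (9.81 + 2.29)
GRF = 96 * 12.1000
GRF = 1161.6000


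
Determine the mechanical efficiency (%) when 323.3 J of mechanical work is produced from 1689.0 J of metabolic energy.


eta = (W_mech / E_meta) * 100
eta = (323.3 / 1689.0) * 100
ratio = 0.1914
eta = 19.1415


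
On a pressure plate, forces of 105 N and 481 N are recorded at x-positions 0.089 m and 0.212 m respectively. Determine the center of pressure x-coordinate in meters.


COP_x = (F1*x1 + F2*x2) / (F1 + F2)
COP_x = (105*0.089 + 481*0.212) / (105 + 481)
Numerator = 111.3170
Denominator = 586
COP_x = 0.1900


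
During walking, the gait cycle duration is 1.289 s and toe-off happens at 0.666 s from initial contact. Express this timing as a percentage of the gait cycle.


pct = (event_time / cycle_time) * 100
pct = (0.666 / 1.289) * 100
ratio = 0.5167
pct = 51.6680


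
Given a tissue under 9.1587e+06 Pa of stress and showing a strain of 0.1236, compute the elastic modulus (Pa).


E = stress / strain
E = 9.1587e+06 / 0.1236
E = 7.4100e+07


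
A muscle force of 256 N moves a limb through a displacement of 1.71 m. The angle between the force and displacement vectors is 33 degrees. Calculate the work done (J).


W = F * d * cos(theta)
theta = 33 deg = 0.5760 rad
cos(theta) = 0.8387
W = 256 * 1.71 * 0.8387
W = 367.1364


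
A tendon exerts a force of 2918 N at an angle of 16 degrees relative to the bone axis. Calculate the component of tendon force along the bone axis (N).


F_eff = F_tendon * cos(theta)
theta = 16 deg = 0.2793 rad
cos(theta) = 0.9613
F_eff = 2918 * 0.9613
F_eff = 2804.9616


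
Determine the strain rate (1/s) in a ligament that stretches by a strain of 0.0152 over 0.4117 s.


strain_rate = delta_strain / delta_t
strain_rate = 0.0152 / 0.4117
strain_rate = 0.0369


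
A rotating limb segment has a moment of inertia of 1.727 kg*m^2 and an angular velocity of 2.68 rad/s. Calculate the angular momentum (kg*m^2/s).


L = I * omega
L = 1.727 * 2.68
L = 4.6284


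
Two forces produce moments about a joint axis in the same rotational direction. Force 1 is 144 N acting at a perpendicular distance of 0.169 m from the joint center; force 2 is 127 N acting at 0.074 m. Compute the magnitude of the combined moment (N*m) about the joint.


M = F1 * d1 + F2 * d2
M = 144 * 0.169 + 127 * 0.074
M = 24.3360 + 9.3980
M = 33.7340


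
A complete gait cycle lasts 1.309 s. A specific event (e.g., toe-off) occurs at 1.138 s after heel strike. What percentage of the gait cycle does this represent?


pct = (event_time / cycle_time) * 100
pct = (1.138 / 1.309) * 100
ratio = 0.8694
pct = 86.9366


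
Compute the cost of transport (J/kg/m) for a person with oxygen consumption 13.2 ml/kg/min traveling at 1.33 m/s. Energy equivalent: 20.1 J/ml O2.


Power per kg = VO2 * 20.1 / 60
Power per kg = 13.2 * 20.1 / 60 = 4.4220 W/kg
Cost = power_per_kg / speed
Cost = 4.4220 / 1.33
Cost = 3.3248


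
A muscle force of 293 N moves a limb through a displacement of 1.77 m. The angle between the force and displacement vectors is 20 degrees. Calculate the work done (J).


W = F * d * cos(theta)
theta = 20 deg = 0.3491 rad
cos(theta) = 0.9397
W = 293 * 1.77 * 0.9397
W = 487.3340


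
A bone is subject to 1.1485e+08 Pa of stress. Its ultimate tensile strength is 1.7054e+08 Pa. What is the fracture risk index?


FRI = applied / ultimate
FRI = 1.1485e+08 / 1.7054e+08
FRI = 0.6734


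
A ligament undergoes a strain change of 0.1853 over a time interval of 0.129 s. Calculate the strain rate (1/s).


strain_rate = delta_strain / delta_t
strain_rate = 0.1853 / 0.129
strain_rate = 1.4364


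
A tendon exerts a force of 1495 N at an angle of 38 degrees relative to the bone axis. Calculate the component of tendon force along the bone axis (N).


F_eff = F_tendon * cos(theta)
theta = 38 deg = 0.6632 rad
cos(theta) = 0.7880
F_eff = 1495 * 0.7880
F_eff = 1178.0761


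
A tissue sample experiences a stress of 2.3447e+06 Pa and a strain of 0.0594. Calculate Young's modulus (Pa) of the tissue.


E = stress / strain
E = 2.3447e+06 / 0.0594
E = 3.9473e+07


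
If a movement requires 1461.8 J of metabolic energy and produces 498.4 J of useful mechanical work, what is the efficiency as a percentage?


eta = (W_mech / E_meta) * 100
eta = (498.4 / 1461.8) * 100
ratio = 0.3409
eta = 34.0950


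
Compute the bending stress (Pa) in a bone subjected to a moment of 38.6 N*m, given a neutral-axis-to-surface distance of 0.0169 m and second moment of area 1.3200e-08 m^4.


sigma = M * c / I
sigma = 38.6 * 0.0169 / 1.3200e-08
M * c = 0.6523
sigma = 4.9420e+07


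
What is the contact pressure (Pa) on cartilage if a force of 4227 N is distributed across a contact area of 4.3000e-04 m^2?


P = F / A
P = 4227 / 4.3000e-04
P = 9.8302e+06


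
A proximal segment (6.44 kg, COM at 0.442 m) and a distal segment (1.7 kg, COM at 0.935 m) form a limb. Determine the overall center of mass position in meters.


COM = (m1*x1 + m2*x2) / (m1 + m2)
COM = (6.44*0.442 + 1.7*0.935) / (6.44 + 1.7)
Numerator = 4.4360
Denominator = 8.1400
COM = 0.5450


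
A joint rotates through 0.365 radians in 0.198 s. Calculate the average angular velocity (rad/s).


omega = delta_theta / delta_t
omega = 0.365 / 0.198
omega = 1.8434


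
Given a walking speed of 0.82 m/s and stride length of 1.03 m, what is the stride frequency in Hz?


f = v / stride_length
f = 0.82 / 1.03
f = 0.7961


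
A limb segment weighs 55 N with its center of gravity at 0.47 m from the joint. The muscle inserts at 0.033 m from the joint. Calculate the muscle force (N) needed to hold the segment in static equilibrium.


F_muscle = W * d_load / d_muscle
F_muscle = 55 * 0.47 / 0.033
Numerator = 25.8500
F_muscle = 783.3333


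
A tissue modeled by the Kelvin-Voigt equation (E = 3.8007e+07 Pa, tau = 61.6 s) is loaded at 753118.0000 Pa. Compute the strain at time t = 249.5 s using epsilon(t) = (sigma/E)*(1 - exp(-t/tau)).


epsilon(t) = (sigma/E) * (1 - exp(-t/tau))
sigma/E = 753118.0000 / 3.8007e+07 = 0.0198
exp(-t/tau) = exp(-249.5 / 61.6) = 0.0174
epsilon = 0.0198 * (1 - 0.0174)
epsilon = 0.0195


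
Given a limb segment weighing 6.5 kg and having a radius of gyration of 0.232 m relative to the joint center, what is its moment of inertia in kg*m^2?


I = m * k^2
I = 6.5 * 0.232^2
k^2 = 0.0538
I = 0.3499


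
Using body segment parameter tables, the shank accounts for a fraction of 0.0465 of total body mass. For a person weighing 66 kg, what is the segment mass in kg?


m_segment = body_mass * fraction
m_segment = 66 * 0.0465
m_segment = 3.0690


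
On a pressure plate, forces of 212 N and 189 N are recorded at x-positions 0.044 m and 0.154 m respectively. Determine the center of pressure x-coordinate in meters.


COP_x = (F1*x1 + F2*x2) / (F1 + F2)
COP_x = (212*0.044 + 189*0.154) / (212 + 189)
Numerator = 38.4340
Denominator = 401
COP_x = 0.0958


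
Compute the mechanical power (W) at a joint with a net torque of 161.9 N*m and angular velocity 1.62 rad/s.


P = M * omega
P = 161.9 * 1.62
P = 262.2780


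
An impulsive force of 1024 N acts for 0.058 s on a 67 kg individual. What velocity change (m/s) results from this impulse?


J = F * dt = 1024 * 0.058 = 59.3920 N*s
delta_v = J / m
delta_v = 59.3920 / 67
delta_v = 0.8864


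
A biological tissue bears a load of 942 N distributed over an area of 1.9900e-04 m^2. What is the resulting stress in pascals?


stress = F / A
stress = 942 / 1.9900e-04
stress = 4.7337e+06


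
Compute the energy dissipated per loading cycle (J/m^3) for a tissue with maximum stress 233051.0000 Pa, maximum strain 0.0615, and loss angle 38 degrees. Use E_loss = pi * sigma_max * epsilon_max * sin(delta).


E_loss = pi * sigma_max * epsilon_max * sin(delta)
delta = 38 deg = 0.6632 rad
sin(delta) = 0.6157
E_loss = pi * 233051.0000 * 0.0615 * 0.6157
E_loss = 27721.5774


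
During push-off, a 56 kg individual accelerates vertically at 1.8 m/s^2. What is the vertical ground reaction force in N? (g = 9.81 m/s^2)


GRF = m * (g + a)
GRF = 56 * (9.81 + 1.8)
GRF = 56 * 11.6100
GRF = 650.1600


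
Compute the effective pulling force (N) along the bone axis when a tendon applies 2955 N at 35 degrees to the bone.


F_eff = F_tendon * cos(theta)
theta = 35 deg = 0.6109 rad
cos(theta) = 0.8192
F_eff = 2955 * 0.8192
F_eff = 2420.5943


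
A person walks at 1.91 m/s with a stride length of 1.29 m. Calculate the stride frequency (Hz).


f = v / stride_length
f = 1.91 / 1.29
f = 1.4806


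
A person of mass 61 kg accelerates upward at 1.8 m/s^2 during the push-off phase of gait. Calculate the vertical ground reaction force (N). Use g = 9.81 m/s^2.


GRF = m * (g + a)
GRF = 61 * (9.81 + 1.8)
GRF = 61 * 11.6100
GRF = 708.2100


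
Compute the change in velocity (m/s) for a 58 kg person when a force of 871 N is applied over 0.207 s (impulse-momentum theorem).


J = F * dt = 871 * 0.207 = 180.2970 N*s
delta_v = J / m
delta_v = 180.2970 / 58
delta_v = 3.1086


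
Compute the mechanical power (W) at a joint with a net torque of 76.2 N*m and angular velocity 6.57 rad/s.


P = M * omega
P = 76.2 * 6.57
P = 500.6340


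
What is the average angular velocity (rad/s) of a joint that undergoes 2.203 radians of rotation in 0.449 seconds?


omega = delta_theta / delta_t
omega = 2.203 / 0.449
omega = 4.9065


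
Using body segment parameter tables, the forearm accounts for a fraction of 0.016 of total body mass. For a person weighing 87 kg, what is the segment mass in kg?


m_segment = body_mass * fraction
m_segment = 87 * 0.016
m_segment = 1.3920


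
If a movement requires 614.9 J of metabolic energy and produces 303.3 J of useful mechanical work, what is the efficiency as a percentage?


eta = (W_mech / E_meta) * 100
eta = (303.3 / 614.9) * 100
ratio = 0.4933
eta = 49.3251


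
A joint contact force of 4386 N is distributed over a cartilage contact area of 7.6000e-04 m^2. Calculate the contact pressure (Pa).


P = F / A
P = 4386 / 7.6000e-04
P = 5.7711e+06


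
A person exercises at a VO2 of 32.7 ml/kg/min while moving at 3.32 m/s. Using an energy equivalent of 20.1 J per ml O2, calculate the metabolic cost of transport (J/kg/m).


Power per kg = VO2 * 20.1 / 60
Power per kg = 32.7 * 20.1 / 60 = 10.9545 W/kg
Cost = power_per_kg / speed
Cost = 10.9545 / 3.32
Cost = 3.2995


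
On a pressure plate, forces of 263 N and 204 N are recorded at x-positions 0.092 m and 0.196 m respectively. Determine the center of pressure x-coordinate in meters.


COP_x = (F1*x1 + F2*x2) / (F1 + F2)
COP_x = (263*0.092 + 204*0.196) / (263 + 204)
Numerator = 64.1800
Denominator = 467
COP_x = 0.1374


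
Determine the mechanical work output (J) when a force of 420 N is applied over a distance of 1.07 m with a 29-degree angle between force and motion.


W = F * d * cos(theta)
theta = 29 deg = 0.5061 rad
cos(theta) = 0.8746
W = 420 * 1.07 * 0.8746
W = 393.0541


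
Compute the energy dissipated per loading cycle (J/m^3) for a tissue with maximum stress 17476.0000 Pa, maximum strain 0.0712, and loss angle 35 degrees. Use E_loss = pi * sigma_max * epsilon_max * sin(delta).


E_loss = pi * sigma_max * epsilon_max * sin(delta)
delta = 35 deg = 0.6109 rad
sin(delta) = 0.5736
E_loss = pi * 17476.0000 * 0.0712 * 0.5736
E_loss = 2242.1425


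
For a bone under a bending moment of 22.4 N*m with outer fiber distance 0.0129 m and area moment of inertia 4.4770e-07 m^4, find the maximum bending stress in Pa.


sigma = M * c / I
sigma = 22.4 * 0.0129 / 4.4770e-07
M * c = 0.2890
sigma = 645432.2091


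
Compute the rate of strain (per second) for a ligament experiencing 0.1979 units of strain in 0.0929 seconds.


strain_rate = delta_strain / delta_t
strain_rate = 0.1979 / 0.0929
strain_rate = 2.1302


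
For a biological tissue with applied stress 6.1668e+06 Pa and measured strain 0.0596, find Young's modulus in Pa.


E = stress / strain
E = 6.1668e+06 / 0.0596
E = 1.0347e+08


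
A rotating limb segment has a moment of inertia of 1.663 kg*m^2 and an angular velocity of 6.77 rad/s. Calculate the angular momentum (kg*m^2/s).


L = I * omega
L = 1.663 * 6.77
L = 11.2585


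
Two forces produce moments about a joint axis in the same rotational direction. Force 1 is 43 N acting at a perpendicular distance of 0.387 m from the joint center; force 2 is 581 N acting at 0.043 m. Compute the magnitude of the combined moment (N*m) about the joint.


M = F1 * d1 + F2 * d2
M = 43 * 0.387 + 581 * 0.043
M = 16.6410 + 24.9830
M = 41.6240


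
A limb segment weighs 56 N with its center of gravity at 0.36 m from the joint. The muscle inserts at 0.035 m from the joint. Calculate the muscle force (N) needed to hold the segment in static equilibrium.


F_muscle = W * d_load / d_muscle
F_muscle = 56 * 0.36 / 0.035
Numerator = 20.1600
F_muscle = 576.0000


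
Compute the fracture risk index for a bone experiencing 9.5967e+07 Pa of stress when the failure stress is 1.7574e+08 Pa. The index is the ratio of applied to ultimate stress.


FRI = applied / ultimate
FRI = 9.5967e+07 / 1.7574e+08
FRI = 0.5461


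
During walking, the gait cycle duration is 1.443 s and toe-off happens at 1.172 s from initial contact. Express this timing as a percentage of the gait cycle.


pct = (event_time / cycle_time) * 100
pct = (1.172 / 1.443) * 100
ratio = 0.8122
pct = 81.2197


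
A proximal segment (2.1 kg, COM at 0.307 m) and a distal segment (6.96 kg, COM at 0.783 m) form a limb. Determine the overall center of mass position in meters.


COM = (m1*x1 + m2*x2) / (m1 + m2)
COM = (2.1*0.307 + 6.96*0.783) / (2.1 + 6.96)
Numerator = 6.0944
Denominator = 9.0600
COM = 0.6727


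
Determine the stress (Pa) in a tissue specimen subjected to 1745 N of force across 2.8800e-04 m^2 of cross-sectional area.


stress = F / A
stress = 1745 / 2.8800e-04
stress = 6.0590e+06


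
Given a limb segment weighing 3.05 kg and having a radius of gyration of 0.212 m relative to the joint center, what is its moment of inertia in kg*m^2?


I = m * k^2
I = 3.05 * 0.212^2
k^2 = 0.0449
I = 0.1371


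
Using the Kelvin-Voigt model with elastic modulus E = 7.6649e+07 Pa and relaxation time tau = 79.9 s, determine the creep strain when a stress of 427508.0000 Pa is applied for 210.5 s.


epsilon(t) = (sigma/E) * (1 - exp(-t/tau))
sigma/E = 427508.0000 / 7.6649e+07 = 0.0056
exp(-t/tau) = exp(-210.5 / 79.9) = 0.0718
epsilon = 0.0056 * (1 - 0.0718)
epsilon = 0.0052


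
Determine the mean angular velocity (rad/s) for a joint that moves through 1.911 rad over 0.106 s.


omega = delta_theta / delta_t
omega = 1.911 / 0.106
omega = 18.0283


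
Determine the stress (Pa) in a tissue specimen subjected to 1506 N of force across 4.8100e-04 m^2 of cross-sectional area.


stress = F / A
stress = 1506 / 4.8100e-04
stress = 3.1310e+06


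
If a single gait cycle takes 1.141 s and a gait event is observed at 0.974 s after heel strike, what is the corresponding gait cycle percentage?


pct = (event_time / cycle_time) * 100
pct = (0.974 / 1.141) * 100
ratio = 0.8536
pct = 85.3637


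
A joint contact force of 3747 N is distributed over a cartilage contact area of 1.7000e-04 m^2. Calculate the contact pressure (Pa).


P = F / A
P = 3747 / 1.7000e-04
P = 2.2041e+07


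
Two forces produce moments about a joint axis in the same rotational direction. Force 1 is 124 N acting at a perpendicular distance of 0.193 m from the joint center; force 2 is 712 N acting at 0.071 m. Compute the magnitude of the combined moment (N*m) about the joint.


M = F1 * d1 + F2 * d2
M = 124 * 0.193 + 712 * 0.071
M = 23.9320 + 50.5520
M = 74.4840


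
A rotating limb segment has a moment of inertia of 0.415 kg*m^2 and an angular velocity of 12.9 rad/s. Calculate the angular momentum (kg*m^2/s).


L = I * omega
L = 0.415 * 12.9
L = 5.3535


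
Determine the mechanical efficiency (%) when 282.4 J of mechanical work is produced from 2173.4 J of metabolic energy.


eta = (W_mech / E_meta) * 100
eta = (282.4 / 2173.4) * 100
ratio = 0.1299
eta = 12.9935


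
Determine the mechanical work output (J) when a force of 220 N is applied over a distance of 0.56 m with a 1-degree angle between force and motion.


W = F * d * cos(theta)
theta = 1 deg = 0.0175 rad
cos(theta) = 0.9998
W = 220 * 0.56 * 0.9998
W = 123.1812
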